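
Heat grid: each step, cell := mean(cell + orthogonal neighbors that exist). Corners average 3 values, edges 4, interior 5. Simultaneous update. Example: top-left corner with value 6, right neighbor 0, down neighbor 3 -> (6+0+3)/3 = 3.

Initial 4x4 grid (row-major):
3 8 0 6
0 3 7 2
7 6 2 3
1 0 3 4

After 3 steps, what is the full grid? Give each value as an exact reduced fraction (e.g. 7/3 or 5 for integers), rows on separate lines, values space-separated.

Answer: 4169/1080 26857/7200 29353/7200 1957/540
25417/7200 11837/3000 2663/750 27583/7200
24601/7200 9863/3000 43/12 22991/7200
3203/1080 22381/7200 21101/7200 859/270

Derivation:
After step 1:
  11/3 7/2 21/4 8/3
  13/4 24/5 14/5 9/2
  7/2 18/5 21/5 11/4
  8/3 5/2 9/4 10/3
After step 2:
  125/36 1033/240 853/240 149/36
  913/240 359/100 431/100 763/240
  781/240 93/25 78/25 887/240
  26/9 661/240 737/240 25/9
After step 3:
  4169/1080 26857/7200 29353/7200 1957/540
  25417/7200 11837/3000 2663/750 27583/7200
  24601/7200 9863/3000 43/12 22991/7200
  3203/1080 22381/7200 21101/7200 859/270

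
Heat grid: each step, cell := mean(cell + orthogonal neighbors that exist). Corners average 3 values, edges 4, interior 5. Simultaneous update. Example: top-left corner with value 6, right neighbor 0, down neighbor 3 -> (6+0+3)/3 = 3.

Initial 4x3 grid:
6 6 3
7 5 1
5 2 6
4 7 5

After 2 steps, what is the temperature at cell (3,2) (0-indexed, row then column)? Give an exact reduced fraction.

Step 1: cell (3,2) = 6
Step 2: cell (3,2) = 14/3
Full grid after step 2:
  205/36 283/60 145/36
  1247/240 237/50 887/240
  247/48 217/50 73/16
  43/9 125/24 14/3

Answer: 14/3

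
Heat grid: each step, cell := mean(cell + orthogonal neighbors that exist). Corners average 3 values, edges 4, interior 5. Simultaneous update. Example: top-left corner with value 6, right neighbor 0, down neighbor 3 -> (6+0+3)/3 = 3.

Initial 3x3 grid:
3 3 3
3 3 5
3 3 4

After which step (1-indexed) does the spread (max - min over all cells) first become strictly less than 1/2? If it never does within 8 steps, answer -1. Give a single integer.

Step 1: max=4, min=3, spread=1
Step 2: max=889/240, min=3, spread=169/240
Step 3: max=647/180, min=3739/1200, spread=1723/3600
  -> spread < 1/2 first at step 3
Step 4: max=12583/3600, min=17087/5400, spread=143/432
Step 5: max=2238103/648000, min=38657/12000, spread=1205/5184
Step 6: max=132727741/38880000, min=63191683/19440000, spread=10151/62208
Step 7: max=879058903/259200000, min=3822144751/1166400000, spread=85517/746496
Step 8: max=472148072069/139968000000, min=76815222949/23328000000, spread=720431/8957952

Answer: 3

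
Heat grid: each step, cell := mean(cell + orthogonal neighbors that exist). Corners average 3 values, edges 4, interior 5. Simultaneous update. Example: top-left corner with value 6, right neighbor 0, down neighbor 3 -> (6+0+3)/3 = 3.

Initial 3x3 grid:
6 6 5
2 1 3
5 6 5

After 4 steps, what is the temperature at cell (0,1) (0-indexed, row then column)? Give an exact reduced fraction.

Answer: 1805167/432000

Derivation:
Step 1: cell (0,1) = 9/2
Step 2: cell (0,1) = 523/120
Step 3: cell (0,1) = 30011/7200
Step 4: cell (0,1) = 1805167/432000
Full grid after step 4:
  33497/8100 1805167/432000 134813/32400
  591889/144000 1473583/360000 1790917/432000
  526477/129600 394051/96000 531377/129600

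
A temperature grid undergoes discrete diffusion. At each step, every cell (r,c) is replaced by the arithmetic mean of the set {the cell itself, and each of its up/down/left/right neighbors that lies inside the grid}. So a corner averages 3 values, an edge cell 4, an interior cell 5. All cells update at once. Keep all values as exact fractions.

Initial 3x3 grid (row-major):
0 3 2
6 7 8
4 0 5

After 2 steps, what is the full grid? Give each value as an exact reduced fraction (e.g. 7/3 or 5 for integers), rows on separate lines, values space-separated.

Answer: 41/12 227/60 77/18
923/240 431/100 569/120
139/36 247/60 83/18

Derivation:
After step 1:
  3 3 13/3
  17/4 24/5 11/2
  10/3 4 13/3
After step 2:
  41/12 227/60 77/18
  923/240 431/100 569/120
  139/36 247/60 83/18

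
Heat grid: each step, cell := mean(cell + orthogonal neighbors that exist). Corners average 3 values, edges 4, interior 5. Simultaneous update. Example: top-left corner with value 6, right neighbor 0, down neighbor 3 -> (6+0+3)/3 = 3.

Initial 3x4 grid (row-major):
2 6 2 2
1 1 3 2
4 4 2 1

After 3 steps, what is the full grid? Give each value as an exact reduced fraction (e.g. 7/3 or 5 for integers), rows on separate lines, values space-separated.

After step 1:
  3 11/4 13/4 2
  2 3 2 2
  3 11/4 5/2 5/3
After step 2:
  31/12 3 5/2 29/12
  11/4 5/2 51/20 23/12
  31/12 45/16 107/48 37/18
After step 3:
  25/9 127/48 157/60 41/18
  125/48 1089/400 2807/1200 1609/720
  391/144 81/32 3473/1440 893/432

Answer: 25/9 127/48 157/60 41/18
125/48 1089/400 2807/1200 1609/720
391/144 81/32 3473/1440 893/432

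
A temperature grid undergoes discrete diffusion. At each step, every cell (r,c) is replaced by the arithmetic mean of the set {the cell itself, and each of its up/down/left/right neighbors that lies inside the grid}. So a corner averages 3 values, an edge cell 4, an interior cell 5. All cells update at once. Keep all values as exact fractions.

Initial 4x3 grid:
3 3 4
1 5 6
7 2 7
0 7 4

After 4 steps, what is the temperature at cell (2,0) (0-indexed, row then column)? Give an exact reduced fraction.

Step 1: cell (2,0) = 5/2
Step 2: cell (2,0) = 503/120
Step 3: cell (2,0) = 329/90
Step 4: cell (2,0) = 21841/5400
Full grid after step 4:
  95081/25920 659681/172800 110951/25920
  2461/675 300901/72000 187879/43200
  21841/5400 301891/72000 68201/14400
  104251/25920 777167/172800 13309/2880

Answer: 21841/5400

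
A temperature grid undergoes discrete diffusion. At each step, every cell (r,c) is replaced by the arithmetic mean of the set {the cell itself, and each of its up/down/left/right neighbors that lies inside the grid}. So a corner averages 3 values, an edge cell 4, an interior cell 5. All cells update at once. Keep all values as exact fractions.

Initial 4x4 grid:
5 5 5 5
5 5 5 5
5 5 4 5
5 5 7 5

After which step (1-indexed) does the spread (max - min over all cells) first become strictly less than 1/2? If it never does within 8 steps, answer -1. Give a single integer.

Step 1: max=17/3, min=19/4, spread=11/12
Step 2: max=1297/240, min=391/80, spread=31/60
Step 3: max=5681/1080, min=9887/2000, spread=17101/54000
  -> spread < 1/2 first at step 3
Step 4: max=1121413/216000, min=59533/12000, spread=49819/216000
Step 5: max=5012279/972000, min=1075051/216000, spread=349099/1944000
Step 6: max=996810487/194400000, min=26921653/5400000, spread=27630979/194400000
Step 7: max=4473564341/874800000, min=539344939/108000000, spread=1048703351/8748000000
Step 8: max=133823246669/26244000000, min=810458689/162000000, spread=2528939051/26244000000

Answer: 3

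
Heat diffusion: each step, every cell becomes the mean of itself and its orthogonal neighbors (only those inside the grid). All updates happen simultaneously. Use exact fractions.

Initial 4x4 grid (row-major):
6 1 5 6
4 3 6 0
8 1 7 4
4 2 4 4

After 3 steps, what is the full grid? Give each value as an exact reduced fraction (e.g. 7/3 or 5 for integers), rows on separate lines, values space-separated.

Answer: 1727/432 28909/7200 28501/7200 1079/270
7621/1800 23509/6000 3029/750 28831/7200
7309/1800 12311/3000 1583/400 9661/2400
4481/1080 13883/3600 4793/1200 317/80

Derivation:
After step 1:
  11/3 15/4 9/2 11/3
  21/4 3 21/5 4
  17/4 21/5 22/5 15/4
  14/3 11/4 17/4 4
After step 2:
  38/9 179/48 967/240 73/18
  97/24 102/25 201/50 937/240
  551/120 93/25 104/25 323/80
  35/9 119/30 77/20 4
After step 3:
  1727/432 28909/7200 28501/7200 1079/270
  7621/1800 23509/6000 3029/750 28831/7200
  7309/1800 12311/3000 1583/400 9661/2400
  4481/1080 13883/3600 4793/1200 317/80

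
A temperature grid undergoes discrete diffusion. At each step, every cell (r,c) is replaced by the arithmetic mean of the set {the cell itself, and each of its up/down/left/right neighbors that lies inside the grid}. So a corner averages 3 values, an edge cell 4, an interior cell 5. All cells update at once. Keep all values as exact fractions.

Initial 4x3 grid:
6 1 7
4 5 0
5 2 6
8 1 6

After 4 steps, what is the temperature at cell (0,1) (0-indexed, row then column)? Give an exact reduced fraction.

Answer: 3268001/864000

Derivation:
Step 1: cell (0,1) = 19/4
Step 2: cell (0,1) = 809/240
Step 3: cell (0,1) = 57259/14400
Step 4: cell (0,1) = 3268001/864000
Full grid after step 4:
  526019/129600 3268001/864000 490469/129600
  868609/216000 1433149/360000 400367/108000
  921349/216000 478433/120000 427987/108000
  553169/129600 1213037/288000 519319/129600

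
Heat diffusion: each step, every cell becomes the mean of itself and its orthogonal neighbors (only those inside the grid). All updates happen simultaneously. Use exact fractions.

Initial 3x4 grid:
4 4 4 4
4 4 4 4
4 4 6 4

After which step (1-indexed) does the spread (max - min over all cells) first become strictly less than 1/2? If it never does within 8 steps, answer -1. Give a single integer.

Answer: 3

Derivation:
Step 1: max=14/3, min=4, spread=2/3
Step 2: max=271/60, min=4, spread=31/60
Step 3: max=2371/540, min=4, spread=211/540
  -> spread < 1/2 first at step 3
Step 4: max=232897/54000, min=3647/900, spread=14077/54000
Step 5: max=2084407/486000, min=219683/54000, spread=5363/24300
Step 6: max=62060809/14580000, min=122869/30000, spread=93859/583200
Step 7: max=3709474481/874800000, min=199736467/48600000, spread=4568723/34992000
Step 8: max=221732435629/52488000000, min=6013618889/1458000000, spread=8387449/83980800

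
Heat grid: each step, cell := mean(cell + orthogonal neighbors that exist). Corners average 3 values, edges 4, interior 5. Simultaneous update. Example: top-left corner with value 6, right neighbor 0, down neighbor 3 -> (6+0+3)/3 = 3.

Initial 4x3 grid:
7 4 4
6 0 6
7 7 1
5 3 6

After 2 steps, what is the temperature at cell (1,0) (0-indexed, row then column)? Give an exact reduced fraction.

Answer: 1291/240

Derivation:
Step 1: cell (1,0) = 5
Step 2: cell (1,0) = 1291/240
Full grid after step 2:
  173/36 1121/240 67/18
  1291/240 197/50 1021/240
  397/80 247/50 881/240
  11/2 1031/240 163/36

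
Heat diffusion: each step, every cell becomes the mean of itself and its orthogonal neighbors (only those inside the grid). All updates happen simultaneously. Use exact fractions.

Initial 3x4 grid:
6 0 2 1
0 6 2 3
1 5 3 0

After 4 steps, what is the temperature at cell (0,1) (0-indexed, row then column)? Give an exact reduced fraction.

Step 1: cell (0,1) = 7/2
Step 2: cell (0,1) = 187/80
Step 3: cell (0,1) = 6601/2400
Step 4: cell (0,1) = 181327/72000
Full grid after step 4:
  118547/43200 181327/72000 172547/72000 22423/10800
  777853/288000 331547/120000 141461/60000 324679/144000
  41249/14400 21453/8000 62099/24000 8141/3600

Answer: 181327/72000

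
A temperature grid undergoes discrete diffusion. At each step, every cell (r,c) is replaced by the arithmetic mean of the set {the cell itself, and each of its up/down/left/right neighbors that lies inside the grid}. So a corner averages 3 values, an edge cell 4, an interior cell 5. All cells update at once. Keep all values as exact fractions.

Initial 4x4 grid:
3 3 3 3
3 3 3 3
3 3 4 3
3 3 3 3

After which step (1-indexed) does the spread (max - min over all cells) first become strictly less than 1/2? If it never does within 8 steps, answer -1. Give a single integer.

Answer: 1

Derivation:
Step 1: max=13/4, min=3, spread=1/4
  -> spread < 1/2 first at step 1
Step 2: max=161/50, min=3, spread=11/50
Step 3: max=7567/2400, min=3, spread=367/2400
Step 4: max=33971/10800, min=1813/600, spread=1337/10800
Step 5: max=1013669/324000, min=54469/18000, spread=33227/324000
Step 6: max=30374327/9720000, min=328049/108000, spread=849917/9720000
Step 7: max=908514347/291600000, min=4928533/1620000, spread=21378407/291600000
Step 8: max=27210462371/8748000000, min=1481688343/486000000, spread=540072197/8748000000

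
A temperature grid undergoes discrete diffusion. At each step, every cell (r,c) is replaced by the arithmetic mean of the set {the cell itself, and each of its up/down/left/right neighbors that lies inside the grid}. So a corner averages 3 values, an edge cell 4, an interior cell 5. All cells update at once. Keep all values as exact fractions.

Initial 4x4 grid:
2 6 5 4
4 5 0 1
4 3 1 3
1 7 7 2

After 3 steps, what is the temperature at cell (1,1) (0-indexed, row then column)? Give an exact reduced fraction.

Answer: 1769/500

Derivation:
Step 1: cell (1,1) = 18/5
Step 2: cell (1,1) = 73/20
Step 3: cell (1,1) = 1769/500
Full grid after step 3:
  349/90 1823/480 24113/7200 1601/540
  1801/480 1769/500 232/75 19703/7200
  8813/2400 3629/1000 3211/1000 6829/2400
  281/72 9293/2400 8669/2400 1183/360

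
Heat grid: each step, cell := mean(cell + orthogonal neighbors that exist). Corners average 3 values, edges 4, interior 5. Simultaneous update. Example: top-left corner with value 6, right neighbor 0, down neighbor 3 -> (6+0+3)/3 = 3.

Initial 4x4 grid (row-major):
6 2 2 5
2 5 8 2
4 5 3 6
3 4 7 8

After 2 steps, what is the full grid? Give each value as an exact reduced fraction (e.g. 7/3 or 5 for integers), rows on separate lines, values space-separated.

Answer: 34/9 59/15 15/4 25/6
929/240 103/25 237/50 17/4
937/240 453/100 97/20 57/10
143/36 1087/240 461/80 23/4

Derivation:
After step 1:
  10/3 15/4 17/4 3
  17/4 22/5 4 21/4
  7/2 21/5 29/5 19/4
  11/3 19/4 11/2 7
After step 2:
  34/9 59/15 15/4 25/6
  929/240 103/25 237/50 17/4
  937/240 453/100 97/20 57/10
  143/36 1087/240 461/80 23/4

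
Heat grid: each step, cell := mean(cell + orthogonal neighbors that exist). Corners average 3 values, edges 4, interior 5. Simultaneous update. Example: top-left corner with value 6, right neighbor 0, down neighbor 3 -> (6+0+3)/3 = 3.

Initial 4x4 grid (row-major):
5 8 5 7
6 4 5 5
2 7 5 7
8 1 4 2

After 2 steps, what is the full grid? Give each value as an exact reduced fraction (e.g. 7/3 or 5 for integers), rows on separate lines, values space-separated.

After step 1:
  19/3 11/2 25/4 17/3
  17/4 6 24/5 6
  23/4 19/5 28/5 19/4
  11/3 5 3 13/3
After step 2:
  193/36 289/48 1333/240 215/36
  67/12 487/100 573/100 1273/240
  131/30 523/100 439/100 1241/240
  173/36 58/15 269/60 145/36

Answer: 193/36 289/48 1333/240 215/36
67/12 487/100 573/100 1273/240
131/30 523/100 439/100 1241/240
173/36 58/15 269/60 145/36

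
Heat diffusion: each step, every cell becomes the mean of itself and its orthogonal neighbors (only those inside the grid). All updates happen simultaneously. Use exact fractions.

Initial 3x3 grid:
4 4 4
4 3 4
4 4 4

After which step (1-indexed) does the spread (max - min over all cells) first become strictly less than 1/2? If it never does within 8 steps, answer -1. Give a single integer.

Answer: 1

Derivation:
Step 1: max=4, min=15/4, spread=1/4
  -> spread < 1/2 first at step 1
Step 2: max=311/80, min=94/25, spread=51/400
Step 3: max=1393/360, min=18377/4800, spread=589/14400
Step 4: max=1110919/288000, min=115057/30000, spread=31859/1440000
Step 5: max=6935279/1800000, min=66428393/17280000, spread=751427/86400000
Step 6: max=3992136871/1036800000, min=415365313/108000000, spread=23149331/5184000000
Step 7: max=24945068111/6480000000, min=239349345737/62208000000, spread=616540643/311040000000
Step 8: max=14365987991239/3732480000000, min=1496087546017/388800000000, spread=17737747379/18662400000000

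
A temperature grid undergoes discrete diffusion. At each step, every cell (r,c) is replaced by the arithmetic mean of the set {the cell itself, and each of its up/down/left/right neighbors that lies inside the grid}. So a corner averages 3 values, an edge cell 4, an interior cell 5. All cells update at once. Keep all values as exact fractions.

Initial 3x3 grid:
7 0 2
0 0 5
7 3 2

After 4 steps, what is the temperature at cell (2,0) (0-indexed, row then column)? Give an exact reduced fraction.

Answer: 185621/64800

Derivation:
Step 1: cell (2,0) = 10/3
Step 2: cell (2,0) = 59/18
Step 3: cell (2,0) = 3163/1080
Step 4: cell (2,0) = 185621/64800
Full grid after step 4:
  332917/129600 2090839/864000 155021/64800
  1159607/432000 235567/90000 2152339/864000
  185621/64800 593491/216000 348367/129600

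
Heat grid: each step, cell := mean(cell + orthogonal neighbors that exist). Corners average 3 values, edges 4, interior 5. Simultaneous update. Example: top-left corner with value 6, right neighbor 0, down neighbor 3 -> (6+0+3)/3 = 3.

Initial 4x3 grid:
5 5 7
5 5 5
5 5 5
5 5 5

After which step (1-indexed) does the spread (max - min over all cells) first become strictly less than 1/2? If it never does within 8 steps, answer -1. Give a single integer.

Answer: 3

Derivation:
Step 1: max=17/3, min=5, spread=2/3
Step 2: max=50/9, min=5, spread=5/9
Step 3: max=581/108, min=5, spread=41/108
  -> spread < 1/2 first at step 3
Step 4: max=69017/12960, min=5, spread=4217/12960
Step 5: max=4097149/777600, min=18079/3600, spread=38417/155520
Step 6: max=244480211/46656000, min=362597/72000, spread=1903471/9331200
Step 7: max=14597789089/2799360000, min=10915759/2160000, spread=18038617/111974400
Step 8: max=873076182851/167961600000, min=984926759/194400000, spread=883978523/6718464000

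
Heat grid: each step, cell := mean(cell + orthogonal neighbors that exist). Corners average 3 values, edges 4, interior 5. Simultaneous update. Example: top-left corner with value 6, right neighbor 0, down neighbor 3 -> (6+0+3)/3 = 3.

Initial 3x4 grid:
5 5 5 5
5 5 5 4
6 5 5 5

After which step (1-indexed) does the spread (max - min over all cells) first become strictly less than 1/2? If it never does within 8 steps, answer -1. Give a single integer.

Answer: 3

Derivation:
Step 1: max=16/3, min=14/3, spread=2/3
Step 2: max=95/18, min=1133/240, spread=401/720
Step 3: max=1121/216, min=10363/2160, spread=847/2160
  -> spread < 1/2 first at step 3
Step 4: max=666781/129600, min=4173989/864000, spread=813653/2592000
Step 5: max=39743729/7776000, min=37749499/7776000, spread=199423/777600
Step 6: max=2372321551/466560000, min=2275405601/466560000, spread=1938319/9331200
Step 7: max=141787099109/27993600000, min=136999709659/27993600000, spread=95747789/559872000
Step 8: max=8480131785631/1679616000000, min=8245126002881/1679616000000, spread=940023131/6718464000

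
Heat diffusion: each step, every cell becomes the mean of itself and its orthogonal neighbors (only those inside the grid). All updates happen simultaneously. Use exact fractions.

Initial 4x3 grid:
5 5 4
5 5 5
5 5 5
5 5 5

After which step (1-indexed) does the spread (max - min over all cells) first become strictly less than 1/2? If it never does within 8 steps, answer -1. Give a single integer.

Step 1: max=5, min=14/3, spread=1/3
  -> spread < 1/2 first at step 1
Step 2: max=5, min=85/18, spread=5/18
Step 3: max=5, min=1039/216, spread=41/216
Step 4: max=5, min=125383/25920, spread=4217/25920
Step 5: max=35921/7200, min=7566851/1555200, spread=38417/311040
Step 6: max=717403/144000, min=455359789/93312000, spread=1903471/18662400
Step 7: max=21484241/4320000, min=27392610911/5598720000, spread=18038617/223948800
Step 8: max=1931073241/388800000, min=1646347817149/335923200000, spread=883978523/13436928000

Answer: 1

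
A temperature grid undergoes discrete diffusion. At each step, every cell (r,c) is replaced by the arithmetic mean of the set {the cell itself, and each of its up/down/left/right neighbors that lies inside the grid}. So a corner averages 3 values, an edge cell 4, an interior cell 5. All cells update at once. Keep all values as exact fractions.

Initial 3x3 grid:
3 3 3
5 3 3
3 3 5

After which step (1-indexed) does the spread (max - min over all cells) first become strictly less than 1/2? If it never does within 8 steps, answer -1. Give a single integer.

Step 1: max=11/3, min=3, spread=2/3
Step 2: max=427/120, min=19/6, spread=47/120
  -> spread < 1/2 first at step 2
Step 3: max=1921/540, min=131/40, spread=61/216
Step 4: max=113837/32400, min=71633/21600, spread=511/2592
Step 5: max=6791089/1944000, min=4347851/1296000, spread=4309/31104
Step 6: max=404903633/116640000, min=87458099/25920000, spread=36295/373248
Step 7: max=24204243901/6998400000, min=15817649059/4665600000, spread=305773/4478976
Step 8: max=1447809511397/419904000000, min=951789929473/279936000000, spread=2575951/53747712

Answer: 2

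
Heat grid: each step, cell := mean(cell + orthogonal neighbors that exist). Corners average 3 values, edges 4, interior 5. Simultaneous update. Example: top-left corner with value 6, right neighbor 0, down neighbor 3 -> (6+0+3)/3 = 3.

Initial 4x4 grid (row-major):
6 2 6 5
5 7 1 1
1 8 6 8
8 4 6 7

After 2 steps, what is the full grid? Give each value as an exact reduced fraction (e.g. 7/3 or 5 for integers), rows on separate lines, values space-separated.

Answer: 43/9 1061/240 339/80 15/4
1151/240 24/5 437/100 349/80
1187/240 138/25 529/100 441/80
49/9 1307/240 501/80 73/12

Derivation:
After step 1:
  13/3 21/4 7/2 4
  19/4 23/5 21/5 15/4
  11/2 26/5 29/5 11/2
  13/3 13/2 23/4 7
After step 2:
  43/9 1061/240 339/80 15/4
  1151/240 24/5 437/100 349/80
  1187/240 138/25 529/100 441/80
  49/9 1307/240 501/80 73/12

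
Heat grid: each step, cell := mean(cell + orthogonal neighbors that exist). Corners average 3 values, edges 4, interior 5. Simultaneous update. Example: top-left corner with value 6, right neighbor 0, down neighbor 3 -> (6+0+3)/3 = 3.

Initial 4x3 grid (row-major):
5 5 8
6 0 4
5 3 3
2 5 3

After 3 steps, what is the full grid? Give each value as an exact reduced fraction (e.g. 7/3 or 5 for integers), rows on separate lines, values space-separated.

Answer: 4903/1080 3567/800 4853/1080
14809/3600 4069/1000 899/225
4573/1200 21679/6000 809/225
2659/720 50861/14400 7477/2160

Derivation:
After step 1:
  16/3 9/2 17/3
  4 18/5 15/4
  4 16/5 13/4
  4 13/4 11/3
After step 2:
  83/18 191/40 167/36
  127/30 381/100 61/15
  19/5 173/50 52/15
  15/4 847/240 61/18
After step 3:
  4903/1080 3567/800 4853/1080
  14809/3600 4069/1000 899/225
  4573/1200 21679/6000 809/225
  2659/720 50861/14400 7477/2160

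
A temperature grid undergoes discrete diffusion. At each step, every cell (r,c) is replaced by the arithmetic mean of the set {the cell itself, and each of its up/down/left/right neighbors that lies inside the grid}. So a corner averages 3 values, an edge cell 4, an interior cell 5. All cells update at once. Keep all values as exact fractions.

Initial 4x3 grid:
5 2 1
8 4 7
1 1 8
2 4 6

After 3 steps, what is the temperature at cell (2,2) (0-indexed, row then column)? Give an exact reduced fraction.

Step 1: cell (2,2) = 11/2
Step 2: cell (2,2) = 201/40
Step 3: cell (2,2) = 369/80
Full grid after step 3:
  493/120 719/180 4417/1080
  317/80 623/150 3143/720
  2591/720 971/240 369/80
  7211/2160 11177/2880 1099/240

Answer: 369/80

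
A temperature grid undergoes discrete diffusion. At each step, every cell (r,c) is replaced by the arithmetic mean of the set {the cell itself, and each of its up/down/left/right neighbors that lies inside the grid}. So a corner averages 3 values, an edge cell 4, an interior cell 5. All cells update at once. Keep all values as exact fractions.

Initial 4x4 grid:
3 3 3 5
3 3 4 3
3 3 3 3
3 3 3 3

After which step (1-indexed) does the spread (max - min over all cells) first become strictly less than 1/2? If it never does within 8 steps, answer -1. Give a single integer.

Answer: 4

Derivation:
Step 1: max=15/4, min=3, spread=3/4
Step 2: max=67/18, min=3, spread=13/18
Step 3: max=3791/1080, min=3, spread=551/1080
Step 4: max=112343/32400, min=1813/600, spread=14441/32400
  -> spread < 1/2 first at step 4
Step 5: max=3296537/972000, min=54469/18000, spread=355211/972000
Step 6: max=97837571/29160000, min=328997/108000, spread=9008381/29160000
Step 7: max=2901959951/874800000, min=19819/6480, spread=226394951/874800000
Step 8: max=86406166943/26244000000, min=1494306343/486000000, spread=5713624421/26244000000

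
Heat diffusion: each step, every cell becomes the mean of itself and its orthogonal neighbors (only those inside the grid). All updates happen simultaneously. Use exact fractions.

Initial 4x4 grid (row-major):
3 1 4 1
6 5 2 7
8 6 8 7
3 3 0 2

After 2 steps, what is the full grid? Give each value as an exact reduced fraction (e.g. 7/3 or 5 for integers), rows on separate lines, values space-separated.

Answer: 145/36 151/48 289/80 41/12
223/48 479/100 401/100 389/80
263/48 467/100 501/100 357/80
161/36 203/48 277/80 49/12

Derivation:
After step 1:
  10/3 13/4 2 4
  11/2 4 26/5 17/4
  23/4 6 23/5 6
  14/3 3 13/4 3
After step 2:
  145/36 151/48 289/80 41/12
  223/48 479/100 401/100 389/80
  263/48 467/100 501/100 357/80
  161/36 203/48 277/80 49/12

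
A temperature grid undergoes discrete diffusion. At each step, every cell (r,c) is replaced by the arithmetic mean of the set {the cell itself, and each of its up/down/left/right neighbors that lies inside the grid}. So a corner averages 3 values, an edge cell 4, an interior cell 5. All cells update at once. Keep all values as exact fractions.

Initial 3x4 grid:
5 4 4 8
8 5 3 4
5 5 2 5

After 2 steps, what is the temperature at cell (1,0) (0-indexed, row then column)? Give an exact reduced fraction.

Step 1: cell (1,0) = 23/4
Step 2: cell (1,0) = 269/48
Full grid after step 2:
  191/36 239/48 1091/240 181/36
  269/48 231/50 221/50 22/5
  16/3 19/4 229/60 149/36

Answer: 269/48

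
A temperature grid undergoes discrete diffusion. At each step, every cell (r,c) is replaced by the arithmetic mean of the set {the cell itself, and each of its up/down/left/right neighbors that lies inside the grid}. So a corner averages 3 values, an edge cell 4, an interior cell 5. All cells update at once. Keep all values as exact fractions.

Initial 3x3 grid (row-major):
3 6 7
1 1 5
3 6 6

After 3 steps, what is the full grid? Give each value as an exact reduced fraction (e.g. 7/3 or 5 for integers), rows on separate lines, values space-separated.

After step 1:
  10/3 17/4 6
  2 19/5 19/4
  10/3 4 17/3
After step 2:
  115/36 1043/240 5
  187/60 94/25 1213/240
  28/9 21/5 173/36
After step 3:
  7673/2160 58681/14400 24/5
  1483/450 6143/1500 67031/14400
  1877/540 4763/1200 10123/2160

Answer: 7673/2160 58681/14400 24/5
1483/450 6143/1500 67031/14400
1877/540 4763/1200 10123/2160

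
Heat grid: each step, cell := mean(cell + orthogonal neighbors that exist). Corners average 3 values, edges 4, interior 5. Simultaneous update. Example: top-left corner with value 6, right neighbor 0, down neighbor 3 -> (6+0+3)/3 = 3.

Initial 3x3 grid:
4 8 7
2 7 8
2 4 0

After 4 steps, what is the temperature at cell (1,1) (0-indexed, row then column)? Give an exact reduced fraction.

Answer: 48949/10000

Derivation:
Step 1: cell (1,1) = 29/5
Step 2: cell (1,1) = 124/25
Step 3: cell (1,1) = 2501/500
Step 4: cell (1,1) = 48949/10000
Full grid after step 4:
  653291/129600 2368711/432000 92827/16200
  3942797/864000 48949/10000 2286461/432000
  132029/32400 3785047/864000 203147/43200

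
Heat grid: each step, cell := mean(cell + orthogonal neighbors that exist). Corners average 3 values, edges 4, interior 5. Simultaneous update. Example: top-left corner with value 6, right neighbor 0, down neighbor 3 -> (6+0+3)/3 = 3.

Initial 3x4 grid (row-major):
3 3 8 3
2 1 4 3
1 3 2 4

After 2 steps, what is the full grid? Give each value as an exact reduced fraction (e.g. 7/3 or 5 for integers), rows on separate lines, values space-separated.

After step 1:
  8/3 15/4 9/2 14/3
  7/4 13/5 18/5 7/2
  2 7/4 13/4 3
After step 2:
  49/18 811/240 991/240 38/9
  541/240 269/100 349/100 443/120
  11/6 12/5 29/10 13/4

Answer: 49/18 811/240 991/240 38/9
541/240 269/100 349/100 443/120
11/6 12/5 29/10 13/4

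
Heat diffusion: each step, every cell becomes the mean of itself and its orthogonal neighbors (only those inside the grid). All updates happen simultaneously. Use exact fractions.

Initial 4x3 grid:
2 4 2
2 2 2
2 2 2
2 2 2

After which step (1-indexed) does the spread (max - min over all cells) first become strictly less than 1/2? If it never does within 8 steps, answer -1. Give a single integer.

Answer: 3

Derivation:
Step 1: max=8/3, min=2, spread=2/3
Step 2: max=307/120, min=2, spread=67/120
Step 3: max=2597/1080, min=2, spread=437/1080
  -> spread < 1/2 first at step 3
Step 4: max=1021531/432000, min=1009/500, spread=29951/86400
Step 5: max=8991821/3888000, min=6908/3375, spread=206761/777600
Step 6: max=3566595571/1555200000, min=5565671/2700000, spread=14430763/62208000
Step 7: max=211731741689/93312000000, min=449652727/216000000, spread=139854109/746496000
Step 8: max=12619911890251/5598720000000, min=40731228977/19440000000, spread=7114543559/44789760000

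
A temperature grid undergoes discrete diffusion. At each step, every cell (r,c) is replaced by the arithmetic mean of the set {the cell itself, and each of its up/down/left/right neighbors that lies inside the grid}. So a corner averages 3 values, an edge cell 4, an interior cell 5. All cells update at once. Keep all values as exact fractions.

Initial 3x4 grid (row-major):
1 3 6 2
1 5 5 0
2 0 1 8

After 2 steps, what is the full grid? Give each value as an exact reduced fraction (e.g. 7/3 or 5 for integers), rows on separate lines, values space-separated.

Answer: 23/9 733/240 829/240 125/36
463/240 71/25 349/100 769/240
7/4 93/40 119/40 41/12

Derivation:
After step 1:
  5/3 15/4 4 8/3
  9/4 14/5 17/5 15/4
  1 2 7/2 3
After step 2:
  23/9 733/240 829/240 125/36
  463/240 71/25 349/100 769/240
  7/4 93/40 119/40 41/12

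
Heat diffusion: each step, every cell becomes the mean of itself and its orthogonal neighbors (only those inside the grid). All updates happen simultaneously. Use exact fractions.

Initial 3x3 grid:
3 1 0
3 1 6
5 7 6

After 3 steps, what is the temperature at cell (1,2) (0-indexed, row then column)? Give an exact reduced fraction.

Answer: 50777/14400

Derivation:
Step 1: cell (1,2) = 13/4
Step 2: cell (1,2) = 931/240
Step 3: cell (1,2) = 50777/14400
Full grid after step 3:
  5801/2160 36077/14400 3073/1080
  2947/900 7133/2000 50777/14400
  3037/720 61627/14400 611/135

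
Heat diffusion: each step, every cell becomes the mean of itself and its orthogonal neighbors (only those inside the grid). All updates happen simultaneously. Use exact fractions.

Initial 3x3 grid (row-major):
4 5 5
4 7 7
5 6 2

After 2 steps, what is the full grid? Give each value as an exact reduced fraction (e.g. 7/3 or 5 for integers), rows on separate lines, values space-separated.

Answer: 175/36 421/80 97/18
151/30 263/50 1303/240
5 26/5 61/12

Derivation:
After step 1:
  13/3 21/4 17/3
  5 29/5 21/4
  5 5 5
After step 2:
  175/36 421/80 97/18
  151/30 263/50 1303/240
  5 26/5 61/12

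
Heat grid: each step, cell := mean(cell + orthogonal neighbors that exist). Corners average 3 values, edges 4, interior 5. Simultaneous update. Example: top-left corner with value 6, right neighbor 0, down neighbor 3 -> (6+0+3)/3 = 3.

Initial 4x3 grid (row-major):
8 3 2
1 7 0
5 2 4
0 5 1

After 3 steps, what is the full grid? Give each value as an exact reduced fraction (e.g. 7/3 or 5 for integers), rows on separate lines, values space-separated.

After step 1:
  4 5 5/3
  21/4 13/5 13/4
  2 23/5 7/4
  10/3 2 10/3
After step 2:
  19/4 199/60 119/36
  277/80 207/50 139/60
  911/240 259/100 97/30
  22/9 199/60 85/36
After step 3:
  2767/720 13961/3600 1609/540
  9689/2400 18991/6000 731/225
  22127/7200 20491/6000 9451/3600
  6881/2160 9641/3600 401/135

Answer: 2767/720 13961/3600 1609/540
9689/2400 18991/6000 731/225
22127/7200 20491/6000 9451/3600
6881/2160 9641/3600 401/135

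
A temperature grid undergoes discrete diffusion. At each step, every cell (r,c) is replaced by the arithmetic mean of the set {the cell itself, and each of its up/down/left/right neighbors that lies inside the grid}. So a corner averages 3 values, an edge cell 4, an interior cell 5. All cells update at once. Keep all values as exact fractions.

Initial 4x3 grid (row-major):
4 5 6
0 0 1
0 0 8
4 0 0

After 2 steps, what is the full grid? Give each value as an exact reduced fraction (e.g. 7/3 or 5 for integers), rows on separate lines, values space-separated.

After step 1:
  3 15/4 4
  1 6/5 15/4
  1 8/5 9/4
  4/3 1 8/3
After step 2:
  31/12 239/80 23/6
  31/20 113/50 14/5
  37/30 141/100 77/30
  10/9 33/20 71/36

Answer: 31/12 239/80 23/6
31/20 113/50 14/5
37/30 141/100 77/30
10/9 33/20 71/36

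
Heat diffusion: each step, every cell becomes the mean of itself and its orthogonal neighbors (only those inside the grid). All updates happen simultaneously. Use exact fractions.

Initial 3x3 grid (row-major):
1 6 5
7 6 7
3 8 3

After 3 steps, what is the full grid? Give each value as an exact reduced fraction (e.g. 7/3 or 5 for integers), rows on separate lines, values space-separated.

After step 1:
  14/3 9/2 6
  17/4 34/5 21/4
  6 5 6
After step 2:
  161/36 659/120 21/4
  1303/240 129/25 481/80
  61/12 119/20 65/12
After step 3:
  11083/2160 36673/7200 4021/720
  72521/14400 8413/1500 26207/4800
  439/80 2161/400 4171/720

Answer: 11083/2160 36673/7200 4021/720
72521/14400 8413/1500 26207/4800
439/80 2161/400 4171/720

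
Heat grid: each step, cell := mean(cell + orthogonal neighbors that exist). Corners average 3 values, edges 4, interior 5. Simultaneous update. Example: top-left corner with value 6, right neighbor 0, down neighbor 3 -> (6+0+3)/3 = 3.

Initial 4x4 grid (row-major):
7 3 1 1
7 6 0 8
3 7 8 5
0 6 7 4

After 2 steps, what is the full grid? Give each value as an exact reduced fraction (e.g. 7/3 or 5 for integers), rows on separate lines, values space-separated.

Answer: 47/9 473/120 403/120 97/36
76/15 126/25 387/100 1061/240
19/4 101/20 57/10 1229/240
49/12 81/16 1319/240 107/18

Derivation:
After step 1:
  17/3 17/4 5/4 10/3
  23/4 23/5 23/5 7/2
  17/4 6 27/5 25/4
  3 5 25/4 16/3
After step 2:
  47/9 473/120 403/120 97/36
  76/15 126/25 387/100 1061/240
  19/4 101/20 57/10 1229/240
  49/12 81/16 1319/240 107/18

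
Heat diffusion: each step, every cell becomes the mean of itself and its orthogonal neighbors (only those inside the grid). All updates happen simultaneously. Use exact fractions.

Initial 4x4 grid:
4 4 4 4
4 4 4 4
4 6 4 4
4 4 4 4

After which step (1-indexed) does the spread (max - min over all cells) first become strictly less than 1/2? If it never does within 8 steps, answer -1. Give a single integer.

Answer: 2

Derivation:
Step 1: max=9/2, min=4, spread=1/2
Step 2: max=111/25, min=4, spread=11/25
  -> spread < 1/2 first at step 2
Step 3: max=5167/1200, min=4, spread=367/1200
Step 4: max=23171/5400, min=1213/300, spread=1337/5400
Step 5: max=689669/162000, min=36469/9000, spread=33227/162000
Step 6: max=20654327/4860000, min=220049/54000, spread=849917/4860000
Step 7: max=616914347/145800000, min=3308533/810000, spread=21378407/145800000
Step 8: max=18462462371/4374000000, min=995688343/243000000, spread=540072197/4374000000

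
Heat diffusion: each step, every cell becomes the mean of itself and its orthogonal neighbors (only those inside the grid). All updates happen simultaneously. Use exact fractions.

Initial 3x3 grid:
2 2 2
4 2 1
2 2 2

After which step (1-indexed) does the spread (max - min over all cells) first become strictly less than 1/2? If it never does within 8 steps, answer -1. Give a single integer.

Step 1: max=8/3, min=5/3, spread=1
Step 2: max=301/120, min=65/36, spread=253/360
Step 3: max=16877/7200, min=27079/14400, spread=89/192
  -> spread < 1/2 first at step 3
Step 4: max=990169/432000, min=1697213/864000, spread=755/2304
Step 5: max=57893393/25920000, min=103874911/51840000, spread=6353/27648
Step 6: max=3426505621/1555200000, min=6351158117/3110400000, spread=53531/331776
Step 7: max=203163533237/93312000000, min=385188644599/186624000000, spread=450953/3981312
Step 8: max=12100291897489/5598720000000, min=23310183091853/11197440000000, spread=3799043/47775744

Answer: 3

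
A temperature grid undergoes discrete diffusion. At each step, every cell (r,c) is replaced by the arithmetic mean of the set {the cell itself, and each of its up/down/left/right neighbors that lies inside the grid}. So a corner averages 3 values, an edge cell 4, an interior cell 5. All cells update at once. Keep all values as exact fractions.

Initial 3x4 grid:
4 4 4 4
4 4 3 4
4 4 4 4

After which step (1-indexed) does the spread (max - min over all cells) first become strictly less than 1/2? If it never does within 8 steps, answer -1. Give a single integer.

Step 1: max=4, min=15/4, spread=1/4
  -> spread < 1/2 first at step 1
Step 2: max=4, min=377/100, spread=23/100
Step 3: max=1587/400, min=18389/4800, spread=131/960
Step 4: max=28409/7200, min=166249/43200, spread=841/8640
Step 5: max=5666627/1440000, min=66577949/17280000, spread=56863/691200
Step 6: max=50850457/12960000, min=600545659/155520000, spread=386393/6220800
Step 7: max=20315641187/5184000000, min=240438276869/62208000000, spread=26795339/497664000
Step 8: max=1217073850333/311040000000, min=14446104285871/3732480000000, spread=254051069/5971968000

Answer: 1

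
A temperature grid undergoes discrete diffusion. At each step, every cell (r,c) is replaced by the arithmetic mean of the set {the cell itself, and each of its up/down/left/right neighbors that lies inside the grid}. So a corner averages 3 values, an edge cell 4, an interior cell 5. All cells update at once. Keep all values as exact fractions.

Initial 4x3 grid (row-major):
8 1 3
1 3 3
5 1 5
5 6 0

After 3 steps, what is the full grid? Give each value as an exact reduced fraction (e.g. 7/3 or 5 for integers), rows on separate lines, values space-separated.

After step 1:
  10/3 15/4 7/3
  17/4 9/5 7/2
  3 4 9/4
  16/3 3 11/3
After step 2:
  34/9 673/240 115/36
  743/240 173/50 593/240
  199/48 281/100 161/48
  34/9 4 107/36
After step 3:
  871/270 47651/14400 3049/1080
  26063/7200 17569/6000 22463/7200
  24893/7200 1777/500 20893/7200
  1717/432 339/100 1487/432

Answer: 871/270 47651/14400 3049/1080
26063/7200 17569/6000 22463/7200
24893/7200 1777/500 20893/7200
1717/432 339/100 1487/432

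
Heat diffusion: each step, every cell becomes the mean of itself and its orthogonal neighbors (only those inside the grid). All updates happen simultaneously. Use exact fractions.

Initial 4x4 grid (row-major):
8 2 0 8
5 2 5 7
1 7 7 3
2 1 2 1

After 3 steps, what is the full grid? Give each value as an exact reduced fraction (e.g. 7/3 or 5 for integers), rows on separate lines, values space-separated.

Answer: 163/40 631/160 10409/2400 821/180
365/96 4087/1000 529/125 11099/2400
25151/7200 10489/3000 989/250 9707/2400
3073/1080 22271/7200 7717/2400 629/180

Derivation:
After step 1:
  5 3 15/4 5
  4 21/5 21/5 23/4
  15/4 18/5 24/5 9/2
  4/3 3 11/4 2
After step 2:
  4 319/80 319/80 29/6
  339/80 19/5 227/50 389/80
  761/240 387/100 397/100 341/80
  97/36 641/240 251/80 37/12
After step 3:
  163/40 631/160 10409/2400 821/180
  365/96 4087/1000 529/125 11099/2400
  25151/7200 10489/3000 989/250 9707/2400
  3073/1080 22271/7200 7717/2400 629/180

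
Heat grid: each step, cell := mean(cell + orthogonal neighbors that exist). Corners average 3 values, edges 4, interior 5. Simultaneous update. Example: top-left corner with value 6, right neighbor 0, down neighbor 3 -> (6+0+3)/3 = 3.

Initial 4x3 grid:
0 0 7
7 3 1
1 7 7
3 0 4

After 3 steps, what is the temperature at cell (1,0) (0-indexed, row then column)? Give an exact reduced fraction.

Step 1: cell (1,0) = 11/4
Step 2: cell (1,0) = 791/240
Step 3: cell (1,0) = 22067/7200
Full grid after step 3:
  6191/2160 2383/800 7111/2160
  22067/7200 1733/500 26317/7200
  24197/7200 879/250 28747/7200
  6611/2160 8459/2400 8011/2160

Answer: 22067/7200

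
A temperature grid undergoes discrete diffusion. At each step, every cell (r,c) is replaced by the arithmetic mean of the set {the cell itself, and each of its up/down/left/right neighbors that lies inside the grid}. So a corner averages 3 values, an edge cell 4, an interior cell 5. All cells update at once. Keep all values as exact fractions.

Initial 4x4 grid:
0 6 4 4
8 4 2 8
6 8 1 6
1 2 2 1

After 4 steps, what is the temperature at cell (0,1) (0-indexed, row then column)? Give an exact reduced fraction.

Step 1: cell (0,1) = 7/2
Step 2: cell (0,1) = 533/120
Step 3: cell (0,1) = 3857/900
Step 4: cell (0,1) = 60439/13500
Full grid after step 4:
  289261/64800 60439/13500 29383/6750 144391/32400
  981679/216000 154631/36000 386707/90000 453373/108000
  60209/14400 1534/375 224401/60000 136751/36000
  2377/600 689/192 246887/72000 71711/21600

Answer: 60439/13500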